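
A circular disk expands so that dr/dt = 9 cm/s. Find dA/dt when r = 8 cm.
144π cm²/s

A = πr²
dA/dt = 2πr · dr/dt = 2π(8)(9) = 144π cm²/s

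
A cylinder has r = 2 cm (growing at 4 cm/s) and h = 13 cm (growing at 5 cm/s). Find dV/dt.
228π cm³/s

V = πr²h
dV/dt = 2πrh·dr/dt + πr²·dh/dt
= 2π(2)(13)(4) + π(2)²(5)
= 228π cm³/s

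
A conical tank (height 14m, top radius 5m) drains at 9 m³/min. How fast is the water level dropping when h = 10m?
441/(625π) ≈ 0.2246 m/min

r/h = 5/14, so r = (5/14)h
V = (1/3)πr²h = (1/3)π((5/14)h)²h = (25/588)πh³
dV/dh = (25/196)πh²
dh/dt = (dV/dt)/(dV/dh) = -9/((25/196)π·10²) = -441/(625π) m/min
The level is dropping at 441/(625π) ≈ 0.2246 m/min.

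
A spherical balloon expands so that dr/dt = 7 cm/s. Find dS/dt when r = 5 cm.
280π cm²/s

S = 4πr²
dS/dt = dS/dr · dr/dt = 8πr · 7
At r = 5: dS/dt = 280π cm²/s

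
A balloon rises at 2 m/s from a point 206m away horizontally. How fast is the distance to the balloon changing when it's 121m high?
242√57077/57077 ≈ 1.013 m/s

z² = 206² + y²
z = √(206² + 121²) = √57077
dz/dt = y/z · dy/dt = 121/√57077 · 2 = 242√57077/57077 ≈ 1.013 m/s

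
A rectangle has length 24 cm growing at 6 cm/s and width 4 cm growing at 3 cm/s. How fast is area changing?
96 cm²/s

A = lw
dA/dt = w·dl/dt + l·dw/dt = 4·6 + 24·3 = 96 cm²/s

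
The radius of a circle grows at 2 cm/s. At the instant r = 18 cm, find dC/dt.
4π cm/s

C = 2πr
dC/dt = 2π · dr/dt = 2π · 2 = 4π cm/s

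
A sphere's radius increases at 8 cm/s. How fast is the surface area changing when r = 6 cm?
384π cm²/s

S = 4πr²
dS/dt = dS/dr · dr/dt = 8πr · 8
At r = 6: dS/dt = 384π cm²/s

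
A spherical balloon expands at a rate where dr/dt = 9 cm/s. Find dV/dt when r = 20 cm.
14400π cm³/s

V = (4/3)πr³
dV/dt = dV/dr · dr/dt = 4πr² · 9
At r = 20: dV/dt = 14400π cm³/s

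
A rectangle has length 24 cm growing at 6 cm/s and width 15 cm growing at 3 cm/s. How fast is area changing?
162 cm²/s

A = lw
dA/dt = w·dl/dt + l·dw/dt = 15·6 + 24·3 = 162 cm²/s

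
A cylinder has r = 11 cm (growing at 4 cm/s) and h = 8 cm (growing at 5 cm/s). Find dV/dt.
1309π cm³/s

V = πr²h
dV/dt = 2πrh·dr/dt + πr²·dh/dt
= 2π(11)(8)(4) + π(11)²(5)
= 1309π cm³/s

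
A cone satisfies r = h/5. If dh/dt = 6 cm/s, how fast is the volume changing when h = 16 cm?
1536π/25 cm³/s

V = (1/3)π(h/5)²h = πh³/75
dV/dt = πh²/25 · 6
At h = 16: dV/dt = 1536π/25 cm³/s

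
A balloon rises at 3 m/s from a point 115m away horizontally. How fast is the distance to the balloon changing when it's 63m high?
189√17194/17194 ≈ 1.441 m/s

z² = 115² + y²
z = √(115² + 63²) = √17194
dz/dt = y/z · dy/dt = 63/√17194 · 3 = 189√17194/17194 ≈ 1.441 m/s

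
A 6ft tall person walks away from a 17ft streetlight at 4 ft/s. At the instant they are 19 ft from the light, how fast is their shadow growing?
24/11 ft/s

By similar triangles: 17/(x+s) = 6/s
Solving: s = 6x/11
ds/dt = 6/11 · dx/dt = 6/11 · 4 = 24/11 ft/s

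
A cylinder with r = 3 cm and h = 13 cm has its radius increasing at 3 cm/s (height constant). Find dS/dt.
114π cm²/s

S = 2πrh + 2πr² (lateral + bases)
dS/dt = (2πh + 4πr)·dr/dt = (2π·13 + 4π·3)·3
= 114π cm²/s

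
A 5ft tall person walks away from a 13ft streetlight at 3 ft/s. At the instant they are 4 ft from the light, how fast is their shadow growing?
15/8 ft/s

By similar triangles: 13/(x+s) = 5/s
Solving: s = 5x/8
ds/dt = 5/8 · dx/dt = 5/8 · 3 = 15/8 ft/s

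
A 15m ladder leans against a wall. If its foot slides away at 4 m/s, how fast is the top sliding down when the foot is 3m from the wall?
√6/3 ≈ 0.8165 m/s

x² + y² = 15²
2x·dx/dt + 2y·dy/dt = 0
dy/dt = -x/y · dx/dt = -3/(6√6) · 4 = -√6/3 m/s
The top is descending at √6/3 ≈ 0.8165 m/s.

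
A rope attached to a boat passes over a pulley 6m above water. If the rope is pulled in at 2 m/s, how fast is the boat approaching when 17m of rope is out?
34√253/253 ≈ 2.138 m/s

rope² = x² + 6²
x = √(17² - 6²) = √253
dx/dt = (rope/x) · d(rope)/dt = (17/√253) · (-2) = -34√253/253 m/s
The boat approaches at 34√253/253 ≈ 2.138 m/s.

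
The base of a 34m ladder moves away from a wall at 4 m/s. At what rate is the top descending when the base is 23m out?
92√627/627 ≈ 3.674 m/s

x² + y² = 34²
2x·dx/dt + 2y·dy/dt = 0
dy/dt = -x/y · dx/dt = -23/√627 · 4 = -92√627/627 m/s
The top is descending at 92√627/627 ≈ 3.674 m/s.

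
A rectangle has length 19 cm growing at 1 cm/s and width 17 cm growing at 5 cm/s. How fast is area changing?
112 cm²/s

A = lw
dA/dt = w·dl/dt + l·dw/dt = 17·1 + 19·5 = 112 cm²/s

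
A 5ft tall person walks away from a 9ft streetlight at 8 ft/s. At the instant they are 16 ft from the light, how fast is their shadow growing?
10 ft/s

By similar triangles: 9/(x+s) = 5/s
Solving: s = 5x/4
ds/dt = 5/4 · dx/dt = 5/4 · 8 = 10 ft/s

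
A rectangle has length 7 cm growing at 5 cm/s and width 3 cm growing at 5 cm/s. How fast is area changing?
50 cm²/s

A = lw
dA/dt = w·dl/dt + l·dw/dt = 3·5 + 7·5 = 50 cm²/s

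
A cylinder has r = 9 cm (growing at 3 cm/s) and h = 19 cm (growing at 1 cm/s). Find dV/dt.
1107π cm³/s

V = πr²h
dV/dt = 2πrh·dr/dt + πr²·dh/dt
= 2π(9)(19)(3) + π(9)²(1)
= 1107π cm³/s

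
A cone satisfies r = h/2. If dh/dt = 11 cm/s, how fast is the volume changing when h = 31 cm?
10571π/4 cm³/s

V = (1/3)π(h/2)²h = πh³/12
dV/dt = πh²/4 · 11
At h = 31: dV/dt = 10571π/4 cm³/s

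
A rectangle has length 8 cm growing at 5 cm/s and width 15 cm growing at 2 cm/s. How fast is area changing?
91 cm²/s

A = lw
dA/dt = w·dl/dt + l·dw/dt = 15·5 + 8·2 = 91 cm²/s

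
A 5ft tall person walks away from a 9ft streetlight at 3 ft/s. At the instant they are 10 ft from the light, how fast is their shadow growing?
15/4 ft/s

By similar triangles: 9/(x+s) = 5/s
Solving: s = 5x/4
ds/dt = 5/4 · dx/dt = 5/4 · 3 = 15/4 ft/s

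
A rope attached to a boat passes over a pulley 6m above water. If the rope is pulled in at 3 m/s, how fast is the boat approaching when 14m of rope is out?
21√10/20 ≈ 3.32 m/s

rope² = x² + 6²
x = √(14² - 6²) = 4√10
dx/dt = (rope/x) · d(rope)/dt = (14/(4√10)) · (-3) = -21√10/20 m/s
The boat approaches at 21√10/20 ≈ 3.32 m/s.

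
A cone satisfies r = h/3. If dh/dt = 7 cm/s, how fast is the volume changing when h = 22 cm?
3388π/9 cm³/s

V = (1/3)π(h/3)²h = πh³/27
dV/dt = πh²/9 · 7
At h = 22: dV/dt = 3388π/9 cm³/s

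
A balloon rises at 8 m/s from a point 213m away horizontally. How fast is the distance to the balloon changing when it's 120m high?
320√6641/6641 ≈ 3.927 m/s

z² = 213² + y²
z = √(213² + 120²) = 3√6641
dz/dt = y/z · dy/dt = 120/(3√6641) · 8 = 320√6641/6641 ≈ 3.927 m/s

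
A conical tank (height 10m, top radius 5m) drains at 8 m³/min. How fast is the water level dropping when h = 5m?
32/(25π) ≈ 0.4074 m/min

r/h = 5/10, so r = (1/2)h
V = (1/3)πr²h = (1/3)π((1/2)h)²h = (1/12)πh³
dV/dh = (1/4)πh²
dh/dt = (dV/dt)/(dV/dh) = -8/((1/4)π·5²) = -32/(25π) m/min
The level is dropping at 32/(25π) ≈ 0.4074 m/min.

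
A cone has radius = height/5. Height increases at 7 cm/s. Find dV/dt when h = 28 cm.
5488π/25 cm³/s

V = (1/3)π(h/5)²h = πh³/75
dV/dt = πh²/25 · 7
At h = 28: dV/dt = 5488π/25 cm³/s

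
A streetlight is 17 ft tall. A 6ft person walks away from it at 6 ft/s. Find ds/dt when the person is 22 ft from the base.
36/11 ft/s

By similar triangles: 17/(x+s) = 6/s
Solving: s = 6x/11
ds/dt = 6/11 · dx/dt = 6/11 · 6 = 36/11 ft/s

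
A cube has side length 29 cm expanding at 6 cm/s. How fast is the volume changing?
15138 cm³/s

V = s³
dV/dt = 3s² · ds/dt = 3·29²·6 = 15138 cm³/s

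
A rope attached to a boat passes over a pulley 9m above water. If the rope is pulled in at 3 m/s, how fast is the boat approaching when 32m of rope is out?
96√943/943 ≈ 3.126 m/s

rope² = x² + 9²
x = √(32² - 9²) = √943
dx/dt = (rope/x) · d(rope)/dt = (32/√943) · (-3) = -96√943/943 m/s
The boat approaches at 96√943/943 ≈ 3.126 m/s.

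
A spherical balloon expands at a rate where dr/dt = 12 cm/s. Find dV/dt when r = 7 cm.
2352π cm³/s

V = (4/3)πr³
dV/dt = dV/dr · dr/dt = 4πr² · 12
At r = 7: dV/dt = 2352π cm³/s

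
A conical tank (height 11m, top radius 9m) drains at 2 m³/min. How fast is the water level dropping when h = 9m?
242/(6561π) ≈ 0.01174 m/min

r/h = 9/11, so r = (9/11)h
V = (1/3)πr²h = (1/3)π((9/11)h)²h = (27/121)πh³
dV/dh = (81/121)πh²
dh/dt = (dV/dt)/(dV/dh) = -2/((81/121)π·9²) = -242/(6561π) m/min
The level is dropping at 242/(6561π) ≈ 0.01174 m/min.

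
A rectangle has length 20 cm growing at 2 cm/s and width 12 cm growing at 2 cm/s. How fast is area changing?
64 cm²/s

A = lw
dA/dt = w·dl/dt + l·dw/dt = 12·2 + 20·2 = 64 cm²/s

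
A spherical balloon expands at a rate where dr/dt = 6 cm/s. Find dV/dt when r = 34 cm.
27744π cm³/s

V = (4/3)πr³
dV/dt = dV/dr · dr/dt = 4πr² · 6
At r = 34: dV/dt = 27744π cm³/s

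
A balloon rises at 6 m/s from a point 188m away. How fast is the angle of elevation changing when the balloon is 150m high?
0.019501 rad/s

tan(θ) = y/188
sec²(θ) · dθ/dt = (1/188) · dy/dt
dθ/dt = cos²(θ)/188 · 6 = 188/(188² + 150²) · 6
dθ/dt = 0.019501 rad/s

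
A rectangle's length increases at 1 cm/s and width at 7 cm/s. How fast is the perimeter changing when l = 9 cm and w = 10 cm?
16 cm/s

P = 2(l + w)
dP/dt = 2(dl/dt + dw/dt) = 2(1 + 7) = 16 cm/s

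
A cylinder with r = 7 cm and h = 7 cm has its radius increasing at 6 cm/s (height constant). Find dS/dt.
252π cm²/s

S = 2πrh + 2πr² (lateral + bases)
dS/dt = (2πh + 4πr)·dr/dt = (2π·7 + 4π·7)·6
= 252π cm²/s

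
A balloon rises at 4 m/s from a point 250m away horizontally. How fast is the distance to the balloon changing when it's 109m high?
436√74381/74381 ≈ 1.599 m/s

z² = 250² + y²
z = √(250² + 109²) = √74381
dz/dt = y/z · dy/dt = 109/√74381 · 4 = 436√74381/74381 ≈ 1.599 m/s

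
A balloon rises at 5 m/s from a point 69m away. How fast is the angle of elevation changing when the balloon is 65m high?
0.038393 rad/s

tan(θ) = y/69
sec²(θ) · dθ/dt = (1/69) · dy/dt
dθ/dt = cos²(θ)/69 · 5 = 69/(69² + 65²) · 5
dθ/dt = 0.038393 rad/s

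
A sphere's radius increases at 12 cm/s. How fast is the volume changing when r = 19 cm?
17328π cm³/s

V = (4/3)πr³
dV/dt = dV/dr · dr/dt = 4πr² · 12
At r = 19: dV/dt = 17328π cm³/s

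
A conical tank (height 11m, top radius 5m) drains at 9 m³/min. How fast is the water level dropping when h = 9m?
121/(225π) ≈ 0.1712 m/min

r/h = 5/11, so r = (5/11)h
V = (1/3)πr²h = (1/3)π((5/11)h)²h = (25/363)πh³
dV/dh = (25/121)πh²
dh/dt = (dV/dt)/(dV/dh) = -9/((25/121)π·9²) = -121/(225π) m/min
The level is dropping at 121/(225π) ≈ 0.1712 m/min.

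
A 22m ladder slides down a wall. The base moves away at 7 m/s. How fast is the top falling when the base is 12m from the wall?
42√85/85 ≈ 4.556 m/s

x² + y² = 22²
2x·dx/dt + 2y·dy/dt = 0
dy/dt = -x/y · dx/dt = -12/(2√85) · 7 = -42√85/85 m/s
The top is descending at 42√85/85 ≈ 4.556 m/s.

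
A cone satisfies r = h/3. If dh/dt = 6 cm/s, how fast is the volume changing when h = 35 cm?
2450π/3 cm³/s

V = (1/3)π(h/3)²h = πh³/27
dV/dt = πh²/9 · 6
At h = 35: dV/dt = 2450π/3 cm³/s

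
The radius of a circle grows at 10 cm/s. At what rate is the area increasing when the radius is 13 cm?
260π cm²/s

A = πr²
dA/dt = 2πr · dr/dt = 2π(13)(10) = 260π cm²/s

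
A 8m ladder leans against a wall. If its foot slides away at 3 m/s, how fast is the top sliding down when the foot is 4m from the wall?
√3 ≈ 1.732 m/s

x² + y² = 8²
2x·dx/dt + 2y·dy/dt = 0
dy/dt = -x/y · dx/dt = -4/(4√3) · 3 = -√3 m/s
The top is descending at √3 ≈ 1.732 m/s.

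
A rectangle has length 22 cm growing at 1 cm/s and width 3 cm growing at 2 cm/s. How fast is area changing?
47 cm²/s

A = lw
dA/dt = w·dl/dt + l·dw/dt = 3·1 + 22·2 = 47 cm²/s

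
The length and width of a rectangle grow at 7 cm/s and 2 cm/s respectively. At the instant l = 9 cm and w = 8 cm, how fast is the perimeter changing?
18 cm/s

P = 2(l + w)
dP/dt = 2(dl/dt + dw/dt) = 2(7 + 2) = 18 cm/s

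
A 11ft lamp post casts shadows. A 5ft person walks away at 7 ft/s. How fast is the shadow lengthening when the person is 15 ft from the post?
35/6 ft/s

By similar triangles: 11/(x+s) = 5/s
Solving: s = 5x/6
ds/dt = 5/6 · dx/dt = 5/6 · 7 = 35/6 ft/s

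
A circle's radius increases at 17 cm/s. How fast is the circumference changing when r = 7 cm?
34π cm/s

C = 2πr
dC/dt = 2π · dr/dt = 2π · 17 = 34π cm/s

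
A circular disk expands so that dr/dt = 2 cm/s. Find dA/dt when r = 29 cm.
116π cm²/s

A = πr²
dA/dt = 2πr · dr/dt = 2π(29)(2) = 116π cm²/s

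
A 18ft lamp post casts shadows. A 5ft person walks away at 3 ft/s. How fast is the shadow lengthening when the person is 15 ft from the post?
15/13 ft/s

By similar triangles: 18/(x+s) = 5/s
Solving: s = 5x/13
ds/dt = 5/13 · dx/dt = 5/13 · 3 = 15/13 ft/s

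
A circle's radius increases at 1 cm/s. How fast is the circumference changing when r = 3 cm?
2π cm/s

C = 2πr
dC/dt = 2π · dr/dt = 2π · 1 = 2π cm/s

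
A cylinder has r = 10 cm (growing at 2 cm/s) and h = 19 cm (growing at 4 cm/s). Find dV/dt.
1160π cm³/s

V = πr²h
dV/dt = 2πrh·dr/dt + πr²·dh/dt
= 2π(10)(19)(2) + π(10)²(4)
= 1160π cm³/s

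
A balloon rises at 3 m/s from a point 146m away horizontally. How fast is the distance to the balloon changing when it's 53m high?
159√965/4825 ≈ 1.024 m/s

z² = 146² + y²
z = √(146² + 53²) = 5√965
dz/dt = y/z · dy/dt = 53/(5√965) · 3 = 159√965/4825 ≈ 1.024 m/s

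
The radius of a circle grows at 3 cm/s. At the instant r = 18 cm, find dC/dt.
6π cm/s

C = 2πr
dC/dt = 2π · dr/dt = 2π · 3 = 6π cm/s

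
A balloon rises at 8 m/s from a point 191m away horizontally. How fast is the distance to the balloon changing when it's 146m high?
1168√57797/57797 ≈ 4.858 m/s

z² = 191² + y²
z = √(191² + 146²) = √57797
dz/dt = y/z · dy/dt = 146/√57797 · 8 = 1168√57797/57797 ≈ 4.858 m/s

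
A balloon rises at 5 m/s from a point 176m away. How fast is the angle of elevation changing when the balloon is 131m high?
0.018281 rad/s

tan(θ) = y/176
sec²(θ) · dθ/dt = (1/176) · dy/dt
dθ/dt = cos²(θ)/176 · 5 = 176/(176² + 131²) · 5
dθ/dt = 0.018281 rad/s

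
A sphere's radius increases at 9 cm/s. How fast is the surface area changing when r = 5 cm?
360π cm²/s

S = 4πr²
dS/dt = dS/dr · dr/dt = 8πr · 9
At r = 5: dS/dt = 360π cm²/s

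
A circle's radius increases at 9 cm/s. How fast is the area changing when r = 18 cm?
324π cm²/s

A = πr²
dA/dt = 2πr · dr/dt = 2π(18)(9) = 324π cm²/s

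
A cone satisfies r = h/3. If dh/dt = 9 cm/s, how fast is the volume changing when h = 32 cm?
1024π cm³/s

V = (1/3)π(h/3)²h = πh³/27
dV/dt = πh²/9 · 9
At h = 32: dV/dt = 1024π cm³/s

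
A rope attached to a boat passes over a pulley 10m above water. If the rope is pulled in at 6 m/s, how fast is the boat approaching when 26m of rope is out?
13/2 = 6.5 m/s

rope² = x² + 10²
x = √(26² - 10²) = 24
dx/dt = (rope/x) · d(rope)/dt = (26/24) · (-6) = -13/2 m/s
The boat approaches at 13/2 = 6.5 m/s.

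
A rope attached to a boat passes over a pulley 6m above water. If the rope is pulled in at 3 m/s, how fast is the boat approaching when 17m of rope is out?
51√253/253 ≈ 3.206 m/s

rope² = x² + 6²
x = √(17² - 6²) = √253
dx/dt = (rope/x) · d(rope)/dt = (17/√253) · (-3) = -51√253/253 m/s
The boat approaches at 51√253/253 ≈ 3.206 m/s.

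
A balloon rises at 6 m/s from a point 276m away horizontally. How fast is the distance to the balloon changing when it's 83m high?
498√83065/83065 ≈ 1.728 m/s

z² = 276² + y²
z = √(276² + 83²) = √83065
dz/dt = y/z · dy/dt = 83/√83065 · 6 = 498√83065/83065 ≈ 1.728 m/s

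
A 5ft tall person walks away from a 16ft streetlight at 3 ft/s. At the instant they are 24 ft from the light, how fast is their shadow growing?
15/11 ft/s

By similar triangles: 16/(x+s) = 5/s
Solving: s = 5x/11
ds/dt = 5/11 · dx/dt = 5/11 · 3 = 15/11 ft/s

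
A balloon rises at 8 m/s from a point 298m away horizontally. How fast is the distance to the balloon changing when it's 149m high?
8√5/5 ≈ 3.578 m/s

z² = 298² + y²
z = √(298² + 149²) = 149√5
dz/dt = y/z · dy/dt = 149/(149√5) · 8 = 8√5/5 ≈ 3.578 m/s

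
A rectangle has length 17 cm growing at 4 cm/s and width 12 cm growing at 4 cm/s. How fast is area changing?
116 cm²/s

A = lw
dA/dt = w·dl/dt + l·dw/dt = 12·4 + 17·4 = 116 cm²/s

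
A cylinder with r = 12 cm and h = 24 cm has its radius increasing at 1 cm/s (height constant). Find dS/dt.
96π cm²/s

S = 2πrh + 2πr² (lateral + bases)
dS/dt = (2πh + 4πr)·dr/dt = (2π·24 + 4π·12)·1
= 96π cm²/s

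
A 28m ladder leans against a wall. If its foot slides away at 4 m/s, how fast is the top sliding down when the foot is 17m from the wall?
68√55/165 ≈ 3.056 m/s

x² + y² = 28²
2x·dx/dt + 2y·dy/dt = 0
dy/dt = -x/y · dx/dt = -17/(3√55) · 4 = -68√55/165 m/s
The top is descending at 68√55/165 ≈ 3.056 m/s.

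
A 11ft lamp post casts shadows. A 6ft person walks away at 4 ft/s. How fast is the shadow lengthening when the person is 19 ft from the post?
24/5 ft/s

By similar triangles: 11/(x+s) = 6/s
Solving: s = 6x/5
ds/dt = 6/5 · dx/dt = 6/5 · 4 = 24/5 ft/s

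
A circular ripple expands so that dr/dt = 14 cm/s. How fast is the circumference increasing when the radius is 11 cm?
28π cm/s

C = 2πr
dC/dt = 2π · dr/dt = 2π · 14 = 28π cm/s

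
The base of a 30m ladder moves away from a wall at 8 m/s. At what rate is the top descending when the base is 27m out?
72√19/19 ≈ 16.52 m/s

x² + y² = 30²
2x·dx/dt + 2y·dy/dt = 0
dy/dt = -x/y · dx/dt = -27/(3√19) · 8 = -72√19/19 m/s
The top is descending at 72√19/19 ≈ 16.52 m/s.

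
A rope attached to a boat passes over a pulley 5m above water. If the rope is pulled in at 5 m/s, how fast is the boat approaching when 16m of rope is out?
80√231/231 ≈ 5.264 m/s

rope² = x² + 5²
x = √(16² - 5²) = √231
dx/dt = (rope/x) · d(rope)/dt = (16/√231) · (-5) = -80√231/231 m/s
The boat approaches at 80√231/231 ≈ 5.264 m/s.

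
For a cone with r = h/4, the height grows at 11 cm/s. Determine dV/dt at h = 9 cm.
891π/16 cm³/s

V = (1/3)π(h/4)²h = πh³/48
dV/dt = πh²/16 · 11
At h = 9: dV/dt = 891π/16 cm³/s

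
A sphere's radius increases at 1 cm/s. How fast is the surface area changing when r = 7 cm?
56π cm²/s

S = 4πr²
dS/dt = dS/dr · dr/dt = 8πr · 1
At r = 7: dS/dt = 56π cm²/s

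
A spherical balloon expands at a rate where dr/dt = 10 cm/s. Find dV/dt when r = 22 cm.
19360π cm³/s

V = (4/3)πr³
dV/dt = dV/dr · dr/dt = 4πr² · 10
At r = 22: dV/dt = 19360π cm³/s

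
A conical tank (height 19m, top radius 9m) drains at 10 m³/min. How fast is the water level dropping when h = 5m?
722/(405π) ≈ 0.5675 m/min

r/h = 9/19, so r = (9/19)h
V = (1/3)πr²h = (1/3)π((9/19)h)²h = (27/361)πh³
dV/dh = (81/361)πh²
dh/dt = (dV/dt)/(dV/dh) = -10/((81/361)π·5²) = -722/(405π) m/min
The level is dropping at 722/(405π) ≈ 0.5675 m/min.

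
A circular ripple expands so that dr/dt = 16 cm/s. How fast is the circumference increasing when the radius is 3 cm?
32π cm/s

C = 2πr
dC/dt = 2π · dr/dt = 2π · 16 = 32π cm/s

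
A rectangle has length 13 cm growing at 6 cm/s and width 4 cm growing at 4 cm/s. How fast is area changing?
76 cm²/s

A = lw
dA/dt = w·dl/dt + l·dw/dt = 4·6 + 13·4 = 76 cm²/s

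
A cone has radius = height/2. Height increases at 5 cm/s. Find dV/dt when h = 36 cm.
1620π cm³/s

V = (1/3)π(h/2)²h = πh³/12
dV/dt = πh²/4 · 5
At h = 36: dV/dt = 1620π cm³/s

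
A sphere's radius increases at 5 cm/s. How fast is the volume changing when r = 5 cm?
500π cm³/s

V = (4/3)πr³
dV/dt = dV/dr · dr/dt = 4πr² · 5
At r = 5: dV/dt = 500π cm³/s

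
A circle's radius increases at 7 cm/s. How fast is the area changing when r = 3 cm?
42π cm²/s

A = πr²
dA/dt = 2πr · dr/dt = 2π(3)(7) = 42π cm²/s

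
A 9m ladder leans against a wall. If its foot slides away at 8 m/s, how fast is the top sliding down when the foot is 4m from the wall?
32√65/65 ≈ 3.969 m/s

x² + y² = 9²
2x·dx/dt + 2y·dy/dt = 0
dy/dt = -x/y · dx/dt = -4/√65 · 8 = -32√65/65 m/s
The top is descending at 32√65/65 ≈ 3.969 m/s.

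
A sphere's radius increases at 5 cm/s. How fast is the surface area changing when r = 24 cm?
960π cm²/s

S = 4πr²
dS/dt = dS/dr · dr/dt = 8πr · 5
At r = 24: dS/dt = 960π cm²/s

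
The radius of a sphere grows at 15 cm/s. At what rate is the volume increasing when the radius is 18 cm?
19440π cm³/s

V = (4/3)πr³
dV/dt = dV/dr · dr/dt = 4πr² · 15
At r = 18: dV/dt = 19440π cm³/s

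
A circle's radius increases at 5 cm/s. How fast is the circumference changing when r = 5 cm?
10π cm/s

C = 2πr
dC/dt = 2π · dr/dt = 2π · 5 = 10π cm/s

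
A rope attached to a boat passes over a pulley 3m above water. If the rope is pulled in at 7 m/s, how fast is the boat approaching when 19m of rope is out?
133√22/88 ≈ 7.089 m/s

rope² = x² + 3²
x = √(19² - 3²) = 4√22
dx/dt = (rope/x) · d(rope)/dt = (19/(4√22)) · (-7) = -133√22/88 m/s
The boat approaches at 133√22/88 ≈ 7.089 m/s.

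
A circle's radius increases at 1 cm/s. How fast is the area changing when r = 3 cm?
6π cm²/s

A = πr²
dA/dt = 2πr · dr/dt = 2π(3)(1) = 6π cm²/s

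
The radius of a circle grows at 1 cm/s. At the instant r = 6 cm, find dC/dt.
2π cm/s

C = 2πr
dC/dt = 2π · dr/dt = 2π · 1 = 2π cm/s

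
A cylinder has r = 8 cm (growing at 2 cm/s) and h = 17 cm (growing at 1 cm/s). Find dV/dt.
608π cm³/s

V = πr²h
dV/dt = 2πrh·dr/dt + πr²·dh/dt
= 2π(8)(17)(2) + π(8)²(1)
= 608π cm³/s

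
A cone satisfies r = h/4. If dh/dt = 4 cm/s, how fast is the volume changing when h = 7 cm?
49π/4 cm³/s

V = (1/3)π(h/4)²h = πh³/48
dV/dt = πh²/16 · 4
At h = 7: dV/dt = 49π/4 cm³/s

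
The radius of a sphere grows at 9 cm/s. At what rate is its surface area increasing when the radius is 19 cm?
1368π cm²/s

S = 4πr²
dS/dt = dS/dr · dr/dt = 8πr · 9
At r = 19: dS/dt = 1368π cm²/s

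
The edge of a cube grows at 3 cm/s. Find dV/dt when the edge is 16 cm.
2304 cm³/s

V = s³
dV/dt = 3s² · ds/dt = 3·16²·3 = 2304 cm³/s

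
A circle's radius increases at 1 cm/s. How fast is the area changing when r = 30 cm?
60π cm²/s

A = πr²
dA/dt = 2πr · dr/dt = 2π(30)(1) = 60π cm²/s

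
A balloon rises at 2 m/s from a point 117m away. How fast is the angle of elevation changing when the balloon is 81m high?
0.011556 rad/s

tan(θ) = y/117
sec²(θ) · dθ/dt = (1/117) · dy/dt
dθ/dt = cos²(θ)/117 · 2 = 117/(117² + 81²) · 2
dθ/dt = 0.011556 rad/s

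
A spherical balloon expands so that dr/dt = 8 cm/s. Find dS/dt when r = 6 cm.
384π cm²/s

S = 4πr²
dS/dt = dS/dr · dr/dt = 8πr · 8
At r = 6: dS/dt = 384π cm²/s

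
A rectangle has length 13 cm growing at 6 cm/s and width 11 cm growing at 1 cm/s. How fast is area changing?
79 cm²/s

A = lw
dA/dt = w·dl/dt + l·dw/dt = 11·6 + 13·1 = 79 cm²/s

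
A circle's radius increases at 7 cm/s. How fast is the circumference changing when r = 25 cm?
14π cm/s

C = 2πr
dC/dt = 2π · dr/dt = 2π · 7 = 14π cm/s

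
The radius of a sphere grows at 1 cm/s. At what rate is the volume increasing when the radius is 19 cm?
1444π cm³/s

V = (4/3)πr³
dV/dt = dV/dr · dr/dt = 4πr² · 1
At r = 19: dV/dt = 1444π cm³/s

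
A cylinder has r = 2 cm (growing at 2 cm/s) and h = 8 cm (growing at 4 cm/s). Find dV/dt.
80π cm³/s

V = πr²h
dV/dt = 2πrh·dr/dt + πr²·dh/dt
= 2π(2)(8)(2) + π(2)²(4)
= 80π cm³/s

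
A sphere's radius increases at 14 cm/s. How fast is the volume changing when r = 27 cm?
40824π cm³/s

V = (4/3)πr³
dV/dt = dV/dr · dr/dt = 4πr² · 14
At r = 27: dV/dt = 40824π cm³/s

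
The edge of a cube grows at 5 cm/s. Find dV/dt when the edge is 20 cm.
6000 cm³/s

V = s³
dV/dt = 3s² · ds/dt = 3·20²·5 = 6000 cm³/s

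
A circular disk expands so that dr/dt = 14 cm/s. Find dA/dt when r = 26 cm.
728π cm²/s

A = πr²
dA/dt = 2πr · dr/dt = 2π(26)(14) = 728π cm²/s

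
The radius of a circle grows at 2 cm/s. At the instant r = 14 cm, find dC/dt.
4π cm/s

C = 2πr
dC/dt = 2π · dr/dt = 2π · 2 = 4π cm/s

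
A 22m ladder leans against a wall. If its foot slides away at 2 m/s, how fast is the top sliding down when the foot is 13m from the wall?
26√35/105 ≈ 1.465 m/s

x² + y² = 22²
2x·dx/dt + 2y·dy/dt = 0
dy/dt = -x/y · dx/dt = -13/(3√35) · 2 = -26√35/105 m/s
The top is descending at 26√35/105 ≈ 1.465 m/s.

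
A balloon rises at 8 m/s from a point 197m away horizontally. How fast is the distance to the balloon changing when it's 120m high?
960√53209/53209 ≈ 4.162 m/s

z² = 197² + y²
z = √(197² + 120²) = √53209
dz/dt = y/z · dy/dt = 120/√53209 · 8 = 960√53209/53209 ≈ 4.162 m/s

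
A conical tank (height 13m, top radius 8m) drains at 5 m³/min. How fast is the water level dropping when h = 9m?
845/(5184π) ≈ 0.05189 m/min

r/h = 8/13, so r = (8/13)h
V = (1/3)πr²h = (1/3)π((8/13)h)²h = (64/507)πh³
dV/dh = (64/169)πh²
dh/dt = (dV/dt)/(dV/dh) = -5/((64/169)π·9²) = -845/(5184π) m/min
The level is dropping at 845/(5184π) ≈ 0.05189 m/min.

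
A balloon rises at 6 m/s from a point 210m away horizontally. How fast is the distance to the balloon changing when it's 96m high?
96√1481/1481 ≈ 2.495 m/s

z² = 210² + y²
z = √(210² + 96²) = 6√1481
dz/dt = y/z · dy/dt = 96/(6√1481) · 6 = 96√1481/1481 ≈ 2.495 m/s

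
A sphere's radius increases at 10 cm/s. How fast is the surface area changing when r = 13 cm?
1040π cm²/s

S = 4πr²
dS/dt = dS/dr · dr/dt = 8πr · 10
At r = 13: dS/dt = 1040π cm²/s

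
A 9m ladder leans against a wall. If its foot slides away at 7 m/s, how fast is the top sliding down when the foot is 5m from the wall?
5√14/4 ≈ 4.677 m/s

x² + y² = 9²
2x·dx/dt + 2y·dy/dt = 0
dy/dt = -x/y · dx/dt = -5/(2√14) · 7 = -5√14/4 m/s
The top is descending at 5√14/4 ≈ 4.677 m/s.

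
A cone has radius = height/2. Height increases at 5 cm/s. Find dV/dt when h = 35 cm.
6125π/4 cm³/s

V = (1/3)π(h/2)²h = πh³/12
dV/dt = πh²/4 · 5
At h = 35: dV/dt = 6125π/4 cm³/s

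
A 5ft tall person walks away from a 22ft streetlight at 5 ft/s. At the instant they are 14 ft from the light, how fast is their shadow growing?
25/17 ft/s

By similar triangles: 22/(x+s) = 5/s
Solving: s = 5x/17
ds/dt = 5/17 · dx/dt = 5/17 · 5 = 25/17 ft/s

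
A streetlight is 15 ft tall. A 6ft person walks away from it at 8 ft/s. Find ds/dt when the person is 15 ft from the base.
16/3 ft/s

By similar triangles: 15/(x+s) = 6/s
Solving: s = 6x/9
ds/dt = 6/9 · dx/dt = 2/3 · 8 = 16/3 ft/s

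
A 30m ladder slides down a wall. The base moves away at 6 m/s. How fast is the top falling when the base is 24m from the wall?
8 m/s

x² + y² = 30²
2x·dx/dt + 2y·dy/dt = 0
dy/dt = -x/y · dx/dt = -24/18 · 6 = -8 m/s
The top is descending at 8 m/s.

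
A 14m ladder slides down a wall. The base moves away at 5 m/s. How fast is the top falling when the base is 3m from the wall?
15√187/187 ≈ 1.097 m/s

x² + y² = 14²
2x·dx/dt + 2y·dy/dt = 0
dy/dt = -x/y · dx/dt = -3/√187 · 5 = -15√187/187 m/s
The top is descending at 15√187/187 ≈ 1.097 m/s.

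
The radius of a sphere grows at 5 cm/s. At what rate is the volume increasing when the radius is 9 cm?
1620π cm³/s

V = (4/3)πr³
dV/dt = dV/dr · dr/dt = 4πr² · 5
At r = 9: dV/dt = 1620π cm³/s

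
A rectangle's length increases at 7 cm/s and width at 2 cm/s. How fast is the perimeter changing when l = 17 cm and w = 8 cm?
18 cm/s

P = 2(l + w)
dP/dt = 2(dl/dt + dw/dt) = 2(7 + 2) = 18 cm/s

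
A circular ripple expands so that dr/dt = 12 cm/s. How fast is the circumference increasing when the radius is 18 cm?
24π cm/s

C = 2πr
dC/dt = 2π · dr/dt = 2π · 12 = 24π cm/s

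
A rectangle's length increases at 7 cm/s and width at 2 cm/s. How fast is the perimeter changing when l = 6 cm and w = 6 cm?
18 cm/s

P = 2(l + w)
dP/dt = 2(dl/dt + dw/dt) = 2(7 + 2) = 18 cm/s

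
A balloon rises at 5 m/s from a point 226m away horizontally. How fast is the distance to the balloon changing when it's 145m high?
725√72101/72101 ≈ 2.7 m/s

z² = 226² + y²
z = √(226² + 145²) = √72101
dz/dt = y/z · dy/dt = 145/√72101 · 5 = 725√72101/72101 ≈ 2.7 m/s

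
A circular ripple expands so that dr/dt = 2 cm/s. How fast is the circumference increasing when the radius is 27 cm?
4π cm/s

C = 2πr
dC/dt = 2π · dr/dt = 2π · 2 = 4π cm/s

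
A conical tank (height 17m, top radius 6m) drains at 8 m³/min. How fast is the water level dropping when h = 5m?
578/(225π) ≈ 0.8177 m/min

r/h = 6/17, so r = (6/17)h
V = (1/3)πr²h = (1/3)π((6/17)h)²h = (12/289)πh³
dV/dh = (36/289)πh²
dh/dt = (dV/dt)/(dV/dh) = -8/((36/289)π·5²) = -578/(225π) m/min
The level is dropping at 578/(225π) ≈ 0.8177 m/min.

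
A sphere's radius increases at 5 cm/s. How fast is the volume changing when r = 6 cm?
720π cm³/s

V = (4/3)πr³
dV/dt = dV/dr · dr/dt = 4πr² · 5
At r = 6: dV/dt = 720π cm³/s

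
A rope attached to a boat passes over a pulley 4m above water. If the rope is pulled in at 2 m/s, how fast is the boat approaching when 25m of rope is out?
50√609/609 ≈ 2.026 m/s

rope² = x² + 4²
x = √(25² - 4²) = √609
dx/dt = (rope/x) · d(rope)/dt = (25/√609) · (-2) = -50√609/609 m/s
The boat approaches at 50√609/609 ≈ 2.026 m/s.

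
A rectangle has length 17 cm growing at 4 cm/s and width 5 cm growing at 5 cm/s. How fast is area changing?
105 cm²/s

A = lw
dA/dt = w·dl/dt + l·dw/dt = 5·4 + 17·5 = 105 cm²/s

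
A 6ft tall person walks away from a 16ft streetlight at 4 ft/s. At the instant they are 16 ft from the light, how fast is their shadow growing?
12/5 ft/s

By similar triangles: 16/(x+s) = 6/s
Solving: s = 6x/10
ds/dt = 6/10 · dx/dt = 3/5 · 4 = 12/5 ft/s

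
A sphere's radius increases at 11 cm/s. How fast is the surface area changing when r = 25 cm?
2200π cm²/s

S = 4πr²
dS/dt = dS/dr · dr/dt = 8πr · 11
At r = 25: dS/dt = 2200π cm²/s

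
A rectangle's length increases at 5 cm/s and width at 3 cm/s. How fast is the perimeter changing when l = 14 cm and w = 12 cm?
16 cm/s

P = 2(l + w)
dP/dt = 2(dl/dt + dw/dt) = 2(5 + 3) = 16 cm/s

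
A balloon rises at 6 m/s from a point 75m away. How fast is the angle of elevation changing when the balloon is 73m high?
0.041081 rad/s

tan(θ) = y/75
sec²(θ) · dθ/dt = (1/75) · dy/dt
dθ/dt = cos²(θ)/75 · 6 = 75/(75² + 73²) · 6
dθ/dt = 0.041081 rad/s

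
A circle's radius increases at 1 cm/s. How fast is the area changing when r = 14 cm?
28π cm²/s

A = πr²
dA/dt = 2πr · dr/dt = 2π(14)(1) = 28π cm²/s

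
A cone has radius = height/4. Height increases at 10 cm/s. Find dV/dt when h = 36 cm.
810π cm³/s

V = (1/3)π(h/4)²h = πh³/48
dV/dt = πh²/16 · 10
At h = 36: dV/dt = 810π cm³/s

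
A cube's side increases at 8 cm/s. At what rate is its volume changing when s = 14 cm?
4704 cm³/s

V = s³
dV/dt = 3s² · ds/dt = 3·14²·8 = 4704 cm³/s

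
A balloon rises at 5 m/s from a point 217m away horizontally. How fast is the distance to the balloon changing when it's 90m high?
450√55189/55189 ≈ 1.916 m/s

z² = 217² + y²
z = √(217² + 90²) = √55189
dz/dt = y/z · dy/dt = 90/√55189 · 5 = 450√55189/55189 ≈ 1.916 m/s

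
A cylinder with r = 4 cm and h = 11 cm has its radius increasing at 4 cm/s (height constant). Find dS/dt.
152π cm²/s

S = 2πrh + 2πr² (lateral + bases)
dS/dt = (2πh + 4πr)·dr/dt = (2π·11 + 4π·4)·4
= 152π cm²/s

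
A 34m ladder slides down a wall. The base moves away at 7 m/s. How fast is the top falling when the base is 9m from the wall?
63√43/215 ≈ 1.921 m/s

x² + y² = 34²
2x·dx/dt + 2y·dy/dt = 0
dy/dt = -x/y · dx/dt = -9/(5√43) · 7 = -63√43/215 m/s
The top is descending at 63√43/215 ≈ 1.921 m/s.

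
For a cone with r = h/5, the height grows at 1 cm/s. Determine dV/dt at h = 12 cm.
144π/25 cm³/s

V = (1/3)π(h/5)²h = πh³/75
dV/dt = πh²/25 · 1
At h = 12: dV/dt = 144π/25 cm³/s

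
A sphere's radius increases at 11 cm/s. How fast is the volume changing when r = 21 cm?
19404π cm³/s

V = (4/3)πr³
dV/dt = dV/dr · dr/dt = 4πr² · 11
At r = 21: dV/dt = 19404π cm³/s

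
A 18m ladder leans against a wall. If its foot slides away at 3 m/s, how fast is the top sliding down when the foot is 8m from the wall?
12√65/65 ≈ 1.488 m/s

x² + y² = 18²
2x·dx/dt + 2y·dy/dt = 0
dy/dt = -x/y · dx/dt = -8/(2√65) · 3 = -12√65/65 m/s
The top is descending at 12√65/65 ≈ 1.488 m/s.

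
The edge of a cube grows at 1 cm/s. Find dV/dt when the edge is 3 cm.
27 cm³/s

V = s³
dV/dt = 3s² · ds/dt = 3·3²·1 = 27 cm³/s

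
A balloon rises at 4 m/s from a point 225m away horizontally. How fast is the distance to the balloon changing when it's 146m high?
584√71941/71941 ≈ 2.177 m/s

z² = 225² + y²
z = √(225² + 146²) = √71941
dz/dt = y/z · dy/dt = 146/√71941 · 4 = 584√71941/71941 ≈ 2.177 m/s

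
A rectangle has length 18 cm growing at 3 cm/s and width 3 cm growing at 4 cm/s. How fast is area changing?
81 cm²/s

A = lw
dA/dt = w·dl/dt + l·dw/dt = 3·3 + 18·4 = 81 cm²/s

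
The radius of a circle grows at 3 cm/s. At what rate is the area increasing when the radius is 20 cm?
120π cm²/s

A = πr²
dA/dt = 2πr · dr/dt = 2π(20)(3) = 120π cm²/s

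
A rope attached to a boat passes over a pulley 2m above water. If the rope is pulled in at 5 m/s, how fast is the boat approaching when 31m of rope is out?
155√957/957 ≈ 5.01 m/s

rope² = x² + 2²
x = √(31² - 2²) = √957
dx/dt = (rope/x) · d(rope)/dt = (31/√957) · (-5) = -155√957/957 m/s
The boat approaches at 155√957/957 ≈ 5.01 m/s.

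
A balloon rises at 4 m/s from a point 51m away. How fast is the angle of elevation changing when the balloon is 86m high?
0.020406 rad/s

tan(θ) = y/51
sec²(θ) · dθ/dt = (1/51) · dy/dt
dθ/dt = cos²(θ)/51 · 4 = 51/(51² + 86²) · 4
dθ/dt = 0.020406 rad/s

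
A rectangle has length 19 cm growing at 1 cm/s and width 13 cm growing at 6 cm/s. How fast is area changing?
127 cm²/s

A = lw
dA/dt = w·dl/dt + l·dw/dt = 13·1 + 19·6 = 127 cm²/s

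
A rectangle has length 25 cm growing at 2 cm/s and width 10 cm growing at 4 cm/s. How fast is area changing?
120 cm²/s

A = lw
dA/dt = w·dl/dt + l·dw/dt = 10·2 + 25·4 = 120 cm²/s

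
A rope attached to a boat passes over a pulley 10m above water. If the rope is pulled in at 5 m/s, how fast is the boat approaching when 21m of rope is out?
105√341/341 ≈ 5.686 m/s

rope² = x² + 10²
x = √(21² - 10²) = √341
dx/dt = (rope/x) · d(rope)/dt = (21/√341) · (-5) = -105√341/341 m/s
The boat approaches at 105√341/341 ≈ 5.686 m/s.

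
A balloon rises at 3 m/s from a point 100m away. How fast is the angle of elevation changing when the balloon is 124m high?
0.011822 rad/s

tan(θ) = y/100
sec²(θ) · dθ/dt = (1/100) · dy/dt
dθ/dt = cos²(θ)/100 · 3 = 100/(100² + 124²) · 3
dθ/dt = 0.011822 rad/s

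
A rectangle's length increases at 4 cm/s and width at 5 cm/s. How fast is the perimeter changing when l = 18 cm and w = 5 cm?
18 cm/s

P = 2(l + w)
dP/dt = 2(dl/dt + dw/dt) = 2(4 + 5) = 18 cm/s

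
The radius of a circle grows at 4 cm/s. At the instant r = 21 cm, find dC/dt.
8π cm/s

C = 2πr
dC/dt = 2π · dr/dt = 2π · 4 = 8π cm/s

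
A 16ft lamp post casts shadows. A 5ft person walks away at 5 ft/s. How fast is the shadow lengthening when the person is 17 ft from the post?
25/11 ft/s

By similar triangles: 16/(x+s) = 5/s
Solving: s = 5x/11
ds/dt = 5/11 · dx/dt = 5/11 · 5 = 25/11 ft/s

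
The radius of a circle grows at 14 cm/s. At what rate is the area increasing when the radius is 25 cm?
700π cm²/s

A = πr²
dA/dt = 2πr · dr/dt = 2π(25)(14) = 700π cm²/s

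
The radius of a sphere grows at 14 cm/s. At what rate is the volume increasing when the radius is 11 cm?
6776π cm³/s

V = (4/3)πr³
dV/dt = dV/dr · dr/dt = 4πr² · 14
At r = 11: dV/dt = 6776π cm³/s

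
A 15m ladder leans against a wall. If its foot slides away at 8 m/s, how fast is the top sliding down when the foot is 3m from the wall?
2√6/3 ≈ 1.633 m/s

x² + y² = 15²
2x·dx/dt + 2y·dy/dt = 0
dy/dt = -x/y · dx/dt = -3/(6√6) · 8 = -2√6/3 m/s
The top is descending at 2√6/3 ≈ 1.633 m/s.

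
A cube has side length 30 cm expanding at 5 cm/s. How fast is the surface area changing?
1800 cm²/s

A = 6s²
dA/dt = 12s · ds/dt = 12·30·5 = 1800 cm²/s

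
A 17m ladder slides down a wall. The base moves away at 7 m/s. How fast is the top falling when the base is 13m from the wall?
91√30/60 ≈ 8.307 m/s

x² + y² = 17²
2x·dx/dt + 2y·dy/dt = 0
dy/dt = -x/y · dx/dt = -13/(2√30) · 7 = -91√30/60 m/s
The top is descending at 91√30/60 ≈ 8.307 m/s.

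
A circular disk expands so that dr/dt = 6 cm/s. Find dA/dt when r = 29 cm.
348π cm²/s

A = πr²
dA/dt = 2πr · dr/dt = 2π(29)(6) = 348π cm²/s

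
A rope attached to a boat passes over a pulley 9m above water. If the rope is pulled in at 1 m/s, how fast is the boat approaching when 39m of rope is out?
13√10/40 ≈ 1.028 m/s

rope² = x² + 9²
x = √(39² - 9²) = 12√10
dx/dt = (rope/x) · d(rope)/dt = (39/(12√10)) · (-1) = -13√10/40 m/s
The boat approaches at 13√10/40 ≈ 1.028 m/s.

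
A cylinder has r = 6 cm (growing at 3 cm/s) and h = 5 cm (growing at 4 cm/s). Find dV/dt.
324π cm³/s

V = πr²h
dV/dt = 2πrh·dr/dt + πr²·dh/dt
= 2π(6)(5)(3) + π(6)²(4)
= 324π cm³/s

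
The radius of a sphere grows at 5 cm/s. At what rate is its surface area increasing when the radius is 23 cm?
920π cm²/s

S = 4πr²
dS/dt = dS/dr · dr/dt = 8πr · 5
At r = 23: dS/dt = 920π cm²/s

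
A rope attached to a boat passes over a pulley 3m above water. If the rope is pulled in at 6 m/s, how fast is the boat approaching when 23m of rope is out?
69√130/130 ≈ 6.052 m/s

rope² = x² + 3²
x = √(23² - 3²) = 2√130
dx/dt = (rope/x) · d(rope)/dt = (23/(2√130)) · (-6) = -69√130/130 m/s
The boat approaches at 69√130/130 ≈ 6.052 m/s.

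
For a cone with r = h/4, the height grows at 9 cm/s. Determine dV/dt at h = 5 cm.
225π/16 cm³/s

V = (1/3)π(h/4)²h = πh³/48
dV/dt = πh²/16 · 9
At h = 5: dV/dt = 225π/16 cm³/s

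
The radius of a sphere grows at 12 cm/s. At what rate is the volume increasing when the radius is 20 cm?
19200π cm³/s

V = (4/3)πr³
dV/dt = dV/dr · dr/dt = 4πr² · 12
At r = 20: dV/dt = 19200π cm³/s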